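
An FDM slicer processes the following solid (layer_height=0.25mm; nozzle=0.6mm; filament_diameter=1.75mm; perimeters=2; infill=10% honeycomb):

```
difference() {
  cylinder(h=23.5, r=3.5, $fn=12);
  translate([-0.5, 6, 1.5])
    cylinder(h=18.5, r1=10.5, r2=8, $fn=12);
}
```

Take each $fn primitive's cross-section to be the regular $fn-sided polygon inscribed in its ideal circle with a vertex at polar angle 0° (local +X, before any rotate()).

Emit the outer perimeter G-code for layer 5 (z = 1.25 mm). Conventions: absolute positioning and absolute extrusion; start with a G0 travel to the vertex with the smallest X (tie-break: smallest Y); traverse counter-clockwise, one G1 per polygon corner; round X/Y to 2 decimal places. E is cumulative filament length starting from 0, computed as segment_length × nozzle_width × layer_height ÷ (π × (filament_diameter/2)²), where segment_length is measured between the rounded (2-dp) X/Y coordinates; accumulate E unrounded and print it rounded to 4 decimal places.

G0 X-3.50 Y0.00 Z1.25
G1 X-3.03 Y-1.75 E0.1130
G1 X-1.75 Y-3.03 E0.2259
G1 X0.00 Y-3.50 E0.3389
G1 X1.75 Y-3.03 E0.4519
G1 X3.03 Y-1.75 E0.5648
G1 X3.50 Y0.00 E0.6778
G1 X3.03 Y1.75 E0.7908
G1 X1.75 Y3.03 E0.9037
G1 X0.00 Y3.50 E1.0167
G1 X-1.75 Y3.03 E1.1297
G1 X-3.03 Y1.75 E1.2426
G1 X-3.50 Y0.00 E1.3556

At z = 1.25 mm: the r=3.5 cylinder contributes a regular 12-gon of circumradius 3.5; the cone at (-0.5, 6) is absent (z outside [1.5, 20]); Taking the first minus the rest: none of the subtracted shapes is present at this height, so the r=3.5 cylinder is unchanged — 1 connected region. The outline is a single polygon with 12 vertices. Extrusion per mm of travel: 0.6 × 0.25 / (π × 0.875²) = 0.062363. Accumulating E over each segment gives final E = 1.3556.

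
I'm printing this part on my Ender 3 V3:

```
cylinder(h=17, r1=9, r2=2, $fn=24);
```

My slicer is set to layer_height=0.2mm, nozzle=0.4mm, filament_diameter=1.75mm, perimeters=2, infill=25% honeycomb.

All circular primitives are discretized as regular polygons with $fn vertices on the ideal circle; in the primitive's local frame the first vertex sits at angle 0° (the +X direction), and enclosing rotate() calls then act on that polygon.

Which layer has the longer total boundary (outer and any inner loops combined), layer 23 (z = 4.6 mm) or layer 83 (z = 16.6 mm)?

Layer 23 (z = 4.6): the cone: at t=0.271 of its height the radius interpolates to r₁+(r₂−r₁)t = 7.106, giving a regular 24-gon of that circumradius (perimeter = 2·24·7.106·sin(180°/24) = 44.52 mm). So its perimeter = 44.52 mm. Layer 83 (z = 16.6): the cone contributes a regular 24-gon of circumradius 2.165 (interpolated between r1=9 and r2=2 at t=0.976) (perimeter = 2·24·2.165·sin(180°/24) = 13.56 mm). So its perimeter = 13.56 mm. Layer 23 is larger (44.52 vs 13.56 mm).

layer 23 (z = 4.6 mm)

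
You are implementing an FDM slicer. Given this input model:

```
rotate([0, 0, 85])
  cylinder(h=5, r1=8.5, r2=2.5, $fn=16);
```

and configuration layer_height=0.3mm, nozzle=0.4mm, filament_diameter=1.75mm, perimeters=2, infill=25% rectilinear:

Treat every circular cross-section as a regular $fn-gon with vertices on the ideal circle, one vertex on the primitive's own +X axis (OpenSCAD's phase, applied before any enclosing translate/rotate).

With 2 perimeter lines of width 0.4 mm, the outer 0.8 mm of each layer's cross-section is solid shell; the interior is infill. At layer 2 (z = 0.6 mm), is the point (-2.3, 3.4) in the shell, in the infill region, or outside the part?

infill

At z = 0.6 mm: the cone: at t=0.120 of its height the radius interpolates to r₁+(r₂−r₁)t = 7.780, giving a regular 16-gon of that circumradius; (whole slice rotated 85° about Z — lengths, areas and connectivity unchanged). Overall, the cross-section is a single solid region. Undo the 85° rotation: the query point maps to (3.187, 2.588) in the un-rotated model frame. The nearest boundary edge runs (7.19, 2.98)→(5.50, 5.50); distance from the point to it = 3.54 mm. The point is inside the cross-section and 3.54 mm from the nearest boundary — more than the 0.8 mm shell width (2 × 0.4), so it's in the infill interior.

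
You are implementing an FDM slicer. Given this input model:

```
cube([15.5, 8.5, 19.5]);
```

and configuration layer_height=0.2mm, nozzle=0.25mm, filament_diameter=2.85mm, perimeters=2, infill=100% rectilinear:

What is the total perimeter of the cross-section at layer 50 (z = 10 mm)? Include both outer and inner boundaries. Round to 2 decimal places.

At z = 10 mm: the 15.5×8.5 cube contributes its full rectangle (perimeter 48.00 mm). Overall, the cross-section is a single solid region. Total boundary length (outer) = 48.00 mm.

48.00 mm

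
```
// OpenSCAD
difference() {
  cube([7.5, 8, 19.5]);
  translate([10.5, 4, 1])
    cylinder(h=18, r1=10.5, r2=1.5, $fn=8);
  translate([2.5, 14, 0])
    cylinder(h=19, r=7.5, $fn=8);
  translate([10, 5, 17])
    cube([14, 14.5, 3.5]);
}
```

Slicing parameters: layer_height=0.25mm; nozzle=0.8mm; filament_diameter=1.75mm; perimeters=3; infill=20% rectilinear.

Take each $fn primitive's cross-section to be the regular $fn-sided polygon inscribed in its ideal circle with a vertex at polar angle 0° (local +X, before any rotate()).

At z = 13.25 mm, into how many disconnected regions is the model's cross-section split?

At z = 13.25 mm: the cube (footprint 7.5×8) is included at this height; the cone at (10.5, 4) (r1=10.5→r2=1.5) has section circumradius 4.375 here — a regular 8-gon; the r=7.5 cylinder at (2.5, 14) contributes a regular 8-gon of circumradius 7.5; the cube at (10, 5) does not reach this height (z outside [17, 20.5]); After the difference (first − rest): starting from the 7.5×8 cube, the cone at (10.5, 4) partially overlaps it — only the 4.55 mm² overlap (of its 54.14 mm²) is removed, clipping the outline; the r=7.5 cylinder at (2.5, 14) partially overlaps it — only the 5.17 mm² overlap (of its 159.10 mm²) is removed, clipping the outline — 1 connected region. The result has 1 disconnected region.

1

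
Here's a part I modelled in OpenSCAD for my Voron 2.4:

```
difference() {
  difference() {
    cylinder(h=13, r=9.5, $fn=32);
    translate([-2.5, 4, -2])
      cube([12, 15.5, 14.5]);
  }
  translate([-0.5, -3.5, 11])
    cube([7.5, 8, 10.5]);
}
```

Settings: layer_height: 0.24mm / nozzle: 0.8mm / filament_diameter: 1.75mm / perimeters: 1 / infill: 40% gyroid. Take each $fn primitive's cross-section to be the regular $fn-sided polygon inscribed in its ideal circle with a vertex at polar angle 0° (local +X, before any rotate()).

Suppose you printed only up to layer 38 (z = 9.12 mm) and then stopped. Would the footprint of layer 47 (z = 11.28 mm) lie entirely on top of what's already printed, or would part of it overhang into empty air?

Compare the two slices. At z = 9.12: the r=9.5 cylinder gives a regular 32-gon of circumradius 9.5 (constant along its height) (area = (32/2)·9.500²·sin(360°/32) = 281.71 mm²); the cube at (-2.5, 4) is present — its section is the full 12×15.5 rectangle (area 186.00 mm²); Taking the first minus the rest: starting from the r=9.5 cylinder (281.71 mm²), the 12×15.5 cube at (-2.5, 4) partially overlaps it — only the 47.10 mm² overlap (of its 186.00 mm²) is removed, clipping the outline — area = 234.61 mm²; the cube at (-0.5, -3.5) is absent (z outside [11, 21.5]); After the difference (first − rest): none of the subtracted shapes is present at this height, so the result so far is unchanged — area = 234.61 mm². At z = 11.28: the cylinder: section is a regular 32-gon, circumradius r=9.5 (area = (32/2)·9.500²·sin(360°/32) = 281.71 mm²); the cube at (-2.5, 4) is present — its section is the full 12×15.5 rectangle (area 186.00 mm²); Taking the first minus the rest: starting from the r=9.5 cylinder (281.71 mm²), the 12×15.5 cube at (-2.5, 4) partially overlaps it — only the 47.10 mm² overlap (of its 186.00 mm²) is removed, clipping the outline — area = 234.61 mm²; the 7.5×8 cube at (-0.5, -3.5) contributes its full rectangle (area 60.00 mm²); Subtracting the remaining from the first: starting from that combined region (234.61 mm²), the 7.5×8 cube at (-0.5, -3.5) partially overlaps it — only the 56.25 mm² overlap (of its 60.00 mm²) is removed, clipping the outline — area = 178.36 mm². Checking containment: the cross-section at z = 11.28 is a subset of the cross-section at z = 9.12.

entirely on top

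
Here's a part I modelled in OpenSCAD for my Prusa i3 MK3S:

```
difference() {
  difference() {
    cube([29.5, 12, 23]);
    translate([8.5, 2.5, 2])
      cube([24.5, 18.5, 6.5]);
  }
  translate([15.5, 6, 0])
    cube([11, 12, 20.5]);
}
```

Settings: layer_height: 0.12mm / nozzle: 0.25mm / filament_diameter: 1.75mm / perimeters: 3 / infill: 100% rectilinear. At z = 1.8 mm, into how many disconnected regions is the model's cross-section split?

1

At z = 1.8 mm: the 29.5×12 cube contributes its full rectangle; the cube at (8.5, 2.5) is not intersected at this z (z outside [2, 8.5]); Taking the first minus the rest: none of the subtracted shapes is present at this height, so the 29.5×12 cube is unchanged — 1 connected region; the cube at (15.5, 6) is present — its section is the full 11×12 rectangle; After the difference (first − rest): starting from that combined region, the 11×12 cube at (15.5, 6) partially overlaps it — only the 66.00 mm² overlap (of its 132.00 mm²) is removed, clipping the outline — 1 connected region. The result has 1 disconnected region.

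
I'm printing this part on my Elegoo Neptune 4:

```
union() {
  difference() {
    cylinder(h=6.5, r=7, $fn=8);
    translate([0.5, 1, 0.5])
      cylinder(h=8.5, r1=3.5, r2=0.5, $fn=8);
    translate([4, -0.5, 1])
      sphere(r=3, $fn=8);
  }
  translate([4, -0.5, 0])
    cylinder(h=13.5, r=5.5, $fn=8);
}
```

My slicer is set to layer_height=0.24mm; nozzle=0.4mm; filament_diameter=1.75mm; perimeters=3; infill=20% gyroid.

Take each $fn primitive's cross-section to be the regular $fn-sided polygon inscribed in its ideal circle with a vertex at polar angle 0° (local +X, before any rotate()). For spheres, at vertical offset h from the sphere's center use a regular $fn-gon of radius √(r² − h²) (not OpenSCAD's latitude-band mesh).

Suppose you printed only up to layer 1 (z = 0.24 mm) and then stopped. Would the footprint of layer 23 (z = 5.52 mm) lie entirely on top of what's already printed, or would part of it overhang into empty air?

entirely on top

Compare the two slices. At z = 0.24: the r=7 cylinder contributes a regular 8-gon of circumradius 7 (area = (8/2)·7.000²·sin(360°/8) = 138.59 mm²); the cone at (0.5, 1) is not intersected at this z (z outside [0.5, 9]); the sphere at (4, -0.5): section is a regular 8-gon, circumradius = √(r²−h²) = √(3²−0.76²) = 2.902 (area = (8/2)·2.902²·sin(360°/8) = 23.82 mm²); Taking the first minus the rest: starting from the r=7 cylinder (138.59 mm²), the r=3 sphere at (4, -0.5) partially overlaps it — only the 23.59 mm² overlap (of its 23.82 mm²) is removed, clipping the outline — area = 115.01 mm²; the r=5.5 cylinder at (4, -0.5) gives a regular 8-gon of circumradius 5.5 (constant along its height) (area = (8/2)·5.500²·sin(360°/8) = 85.56 mm²); Combining (union): the regions partially overlap — summed areas 200.57 mm² minus the doubly-counted overlap 38.50 mm² gives 162.06 mm² — area = 162.06 mm². At z = 5.52: the r=7 cylinder gives a regular 8-gon of circumradius 7 (constant along its height) (area = (8/2)·7.000²·sin(360°/8) = 138.59 mm²); the cone at (0.5, 1): at t=0.591 of its height the radius interpolates to r₁+(r₂−r₁)t = 1.728, giving a regular 8-gon of that circumradius (area = (8/2)·1.728²·sin(360°/8) = 8.45 mm²); the sphere at (4, -0.5) is not intersected at this z (|z−center|=4.520 > r=3); Subtracting the remaining from the first: starting from the r=7 cylinder (138.59 mm²), the cone at (0.5, 1) lies wholly inside it (removes its full 8.45 mm² and its 10.58 mm outline becomes a hole wall) — area = 130.14 mm²; the r=5.5 cylinder at (4, -0.5) gives a regular 8-gon of circumradius 5.5 (constant along its height) (area = (8/2)·5.500²·sin(360°/8) = 85.56 mm²); Merging all regions: the regions partially overlap — summed areas 215.70 mm² minus the doubly-counted overlap 54.17 mm² gives 161.53 mm² — area = 161.53 mm². Checking containment: the cross-section at z = 5.52 is a subset of the cross-section at z = 0.24.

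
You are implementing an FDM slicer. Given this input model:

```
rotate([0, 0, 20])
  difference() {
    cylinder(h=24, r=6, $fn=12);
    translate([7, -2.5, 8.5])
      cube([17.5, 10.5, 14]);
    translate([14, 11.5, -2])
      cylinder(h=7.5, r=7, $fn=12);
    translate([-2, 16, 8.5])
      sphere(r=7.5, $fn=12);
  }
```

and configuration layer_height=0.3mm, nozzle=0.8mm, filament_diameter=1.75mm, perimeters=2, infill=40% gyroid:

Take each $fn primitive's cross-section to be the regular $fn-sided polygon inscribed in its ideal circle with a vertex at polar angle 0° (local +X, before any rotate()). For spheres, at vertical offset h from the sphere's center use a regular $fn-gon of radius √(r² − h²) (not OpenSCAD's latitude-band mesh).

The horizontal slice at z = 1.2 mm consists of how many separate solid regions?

At z = 1.2 mm: the r=6 cylinder gives a regular 12-gon of circumradius 6 (constant along its height); the cube at (7, -2.5) is absent (z outside [8.5, 22.5]); the r=7 cylinder at (14, 11.5) gives a regular 12-gon of circumradius 7 (constant along its height); the sphere at (-2, 16): section is a regular 12-gon, circumradius = √(r²−h²) = √(7.5²−7.3²) = 1.720; Subtracting the remaining from the first: starting from the r=6 cylinder, the r=7 cylinder at (14, 11.5) misses the remaining region (no effect); the r=7.5 sphere at (-2, 16) misses the remaining region (no effect) — 1 connected region; (whole slice rotated 20° about Z — lengths, areas and connectivity unchanged). The result has 1 disconnected region.

1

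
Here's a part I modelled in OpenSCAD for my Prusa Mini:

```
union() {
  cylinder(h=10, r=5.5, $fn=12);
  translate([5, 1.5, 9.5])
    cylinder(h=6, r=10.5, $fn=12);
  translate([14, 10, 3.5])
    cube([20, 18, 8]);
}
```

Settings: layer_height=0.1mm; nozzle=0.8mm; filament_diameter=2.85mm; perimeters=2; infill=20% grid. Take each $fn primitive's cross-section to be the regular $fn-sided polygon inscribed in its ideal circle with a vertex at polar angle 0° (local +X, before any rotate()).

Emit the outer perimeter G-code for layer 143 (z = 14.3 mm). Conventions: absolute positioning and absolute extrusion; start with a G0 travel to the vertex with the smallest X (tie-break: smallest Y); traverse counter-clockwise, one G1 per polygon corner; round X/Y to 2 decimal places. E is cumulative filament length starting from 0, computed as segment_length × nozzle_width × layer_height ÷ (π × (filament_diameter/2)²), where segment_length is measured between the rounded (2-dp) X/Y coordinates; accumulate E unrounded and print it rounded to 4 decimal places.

At z = 14.3 mm: the cylinder does not reach this height (z outside [0, 10]); the r=10.5 cylinder at (5, 1.5) contributes a regular 12-gon of circumradius 10.5; the cube at (14, 10) is not intersected at this z (z outside [3.5, 11.5]); Combining (union): only the r=10.5 cylinder at (5, 1.5) is present, so the union is just that shape — 1 connected region. The outline is a single polygon with 12 vertices. Extrusion per mm of travel: 0.8 × 0.1 / (π × 1.425²) = 0.012540. Accumulating E over each segment gives final E = 0.8178.

G0 X-5.50 Y1.50 Z14.30
G1 X-4.09 Y-3.75 E0.0682
G1 X-0.25 Y-7.59 E0.1363
G1 X5.00 Y-9.00 E0.2044
G1 X10.25 Y-7.59 E0.2726
G1 X14.09 Y-3.75 E0.3407
G1 X15.50 Y1.50 E0.4089
G1 X14.09 Y6.75 E0.4771
G1 X10.25 Y10.59 E0.5452
G1 X5.00 Y12.00 E0.6133
G1 X-0.25 Y10.59 E0.6815
G1 X-4.09 Y6.75 E0.7496
G1 X-5.50 Y1.50 E0.8178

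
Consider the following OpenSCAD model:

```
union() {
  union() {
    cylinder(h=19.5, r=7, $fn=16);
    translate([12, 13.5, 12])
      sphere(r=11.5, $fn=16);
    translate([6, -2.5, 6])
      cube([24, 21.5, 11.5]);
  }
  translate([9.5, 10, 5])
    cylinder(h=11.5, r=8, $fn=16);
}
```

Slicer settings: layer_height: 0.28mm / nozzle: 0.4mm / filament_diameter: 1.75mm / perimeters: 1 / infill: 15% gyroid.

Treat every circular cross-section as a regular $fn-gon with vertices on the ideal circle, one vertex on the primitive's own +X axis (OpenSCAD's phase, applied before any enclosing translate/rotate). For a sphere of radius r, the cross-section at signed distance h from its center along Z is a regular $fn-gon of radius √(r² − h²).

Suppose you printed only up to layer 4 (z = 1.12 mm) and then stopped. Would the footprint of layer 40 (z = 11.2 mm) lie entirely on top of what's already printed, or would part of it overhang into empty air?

Compare the two slices. At z = 1.12: the r=7 cylinder gives a regular 16-gon of circumradius 7 (constant along its height) (area = (16/2)·7.000²·sin(360°/16) = 150.01 mm²); the sphere at (12, 13.5): section is a regular 16-gon, circumradius = √(r²−h²) = √(11.5²−10.88²) = 3.725 (area = (16/2)·3.725²·sin(360°/16) = 42.48 mm²); the cube at (6, -2.5) does not reach this height (z outside [6, 17.5]); Taking the union: the 2 present regions are separate (no shared area or edge), so areas and boundary lengths simply add and each stays a separate island — area = 192.49 mm²; the cylinder at (9.5, 10) does not reach this height (z outside [5, 16.5]); Merging all regions: only the result so far is present, so the union is just that shape — area = 192.49 mm². At z = 11.2: the r=7 cylinder gives a regular 16-gon of circumradius 7 (constant along its height) (area = (16/2)·7.000²·sin(360°/16) = 150.01 mm²); the sphere at (12, 13.5): section is a regular 16-gon, circumradius = √(r²−h²) = √(11.5²−0.8²) = 11.472 (area = (16/2)·11.472²·sin(360°/16) = 402.92 mm²); the 24×21.5 cube at (6, -2.5) contributes its full rectangle (area 516.00 mm²); Merging all regions: the regions partially overlap — summed areas 1068.93 mm² minus the doubly-counted overlap 262.56 mm² gives 806.37 mm² — area = 806.37 mm²; the cylinder at (9.5, 10): section is a regular 16-gon, circumradius r=8 (area = (16/2)·8.000²·sin(360°/16) = 195.93 mm²); Taking the union: the regions partially overlap — summed areas 1002.31 mm² minus the doubly-counted overlap 194.64 mm² gives 807.67 mm² — area = 807.67 mm². Checking containment: at z = 11.2 the cross-section extends beyond the z = 1.12 cross-section by about 615.17 mm².

part overhangs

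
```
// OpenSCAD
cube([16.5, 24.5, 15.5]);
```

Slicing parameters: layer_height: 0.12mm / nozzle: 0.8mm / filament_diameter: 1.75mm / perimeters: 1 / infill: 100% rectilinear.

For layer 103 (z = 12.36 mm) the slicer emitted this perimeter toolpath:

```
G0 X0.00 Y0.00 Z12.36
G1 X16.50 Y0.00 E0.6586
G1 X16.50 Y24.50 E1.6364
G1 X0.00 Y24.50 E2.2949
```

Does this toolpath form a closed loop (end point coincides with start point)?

Start point (G0): (0.00, 0.00). End point (last G1): the path does not return to the start — open.

no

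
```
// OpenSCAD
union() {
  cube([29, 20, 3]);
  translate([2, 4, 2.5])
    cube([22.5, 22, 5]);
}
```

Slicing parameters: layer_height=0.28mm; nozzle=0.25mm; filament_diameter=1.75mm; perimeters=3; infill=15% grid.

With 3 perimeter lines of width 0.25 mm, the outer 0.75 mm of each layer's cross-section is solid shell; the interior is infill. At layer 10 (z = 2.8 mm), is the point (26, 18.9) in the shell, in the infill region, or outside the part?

At z = 2.8 mm: the cube (footprint 29×20) is included at this height; the cube at (2, 4) (footprint 22.5×22) is included at this height; Merging all regions: the regions partially overlap (shared area 360.00 mm²), so overlapping operands fuse into one piece — 1 connected region. Overall, the cross-section is a single solid region. The nearest boundary edge runs (24.50, 20.00)→(29.00, 20.00); distance from the point to it = 1.10 mm. The point is inside the cross-section and 1.10 mm from the nearest boundary — more than the 0.75 mm shell width (3 × 0.25), so it's in the infill interior.

infill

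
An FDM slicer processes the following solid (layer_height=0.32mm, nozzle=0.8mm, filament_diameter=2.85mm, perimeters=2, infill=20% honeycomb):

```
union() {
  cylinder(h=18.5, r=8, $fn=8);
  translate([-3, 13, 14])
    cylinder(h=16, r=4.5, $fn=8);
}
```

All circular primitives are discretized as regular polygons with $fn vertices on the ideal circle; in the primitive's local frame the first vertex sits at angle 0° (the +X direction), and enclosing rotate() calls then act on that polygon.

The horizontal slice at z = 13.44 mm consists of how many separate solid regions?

At z = 13.44 mm: the cylinder: section is a regular 8-gon, circumradius r=8; the cylinder at (-3, 13) is absent (z outside [14, 30]); Taking the union: only the r=8 cylinder is present, so the union is just that shape — 1 connected region. The result has 1 disconnected region.

1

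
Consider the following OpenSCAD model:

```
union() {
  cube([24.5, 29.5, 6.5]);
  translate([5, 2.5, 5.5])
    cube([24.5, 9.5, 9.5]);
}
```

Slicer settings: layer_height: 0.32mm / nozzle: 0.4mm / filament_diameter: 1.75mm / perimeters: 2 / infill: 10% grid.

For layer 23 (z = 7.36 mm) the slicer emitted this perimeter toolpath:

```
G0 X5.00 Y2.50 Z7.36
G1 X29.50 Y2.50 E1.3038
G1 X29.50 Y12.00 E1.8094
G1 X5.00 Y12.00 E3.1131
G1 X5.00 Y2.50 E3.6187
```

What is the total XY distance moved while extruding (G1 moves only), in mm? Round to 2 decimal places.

68.00 mm

Sum the Euclidean lengths of each G1 segment: total = 68.00 mm.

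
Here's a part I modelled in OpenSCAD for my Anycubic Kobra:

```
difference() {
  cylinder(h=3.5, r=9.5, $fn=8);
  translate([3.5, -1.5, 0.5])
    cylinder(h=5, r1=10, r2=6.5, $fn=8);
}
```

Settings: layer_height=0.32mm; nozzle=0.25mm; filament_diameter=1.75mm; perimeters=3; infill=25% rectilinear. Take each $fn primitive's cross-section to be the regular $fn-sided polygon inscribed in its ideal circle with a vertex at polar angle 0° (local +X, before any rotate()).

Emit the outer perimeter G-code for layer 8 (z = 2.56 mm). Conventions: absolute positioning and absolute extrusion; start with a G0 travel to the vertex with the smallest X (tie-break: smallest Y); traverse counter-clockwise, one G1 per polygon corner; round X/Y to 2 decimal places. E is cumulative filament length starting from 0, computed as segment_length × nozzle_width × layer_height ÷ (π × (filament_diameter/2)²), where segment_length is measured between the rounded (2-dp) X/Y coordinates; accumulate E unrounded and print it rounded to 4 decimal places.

At z = 2.56 mm: the r=9.5 cylinder gives a regular 8-gon of circumradius 9.5 (constant along its height); the cone at (3.5, -1.5): at t=0.412 of its height the radius interpolates to r₁+(r₂−r₁)t = 8.558, giving a regular 8-gon of that circumradius; Subtracting the remaining from the first: starting from the r=9.5 cylinder, the cone at (3.5, -1.5) partially overlaps it — only the 163.91 mm² overlap (of its 207.15 mm²) is removed, clipping the outline — 1 connected region. The outline is a single polygon with 12 vertices. Extrusion per mm of travel: 0.25 × 0.32 / (π × 0.875²) = 0.033260. Accumulating E over each segment gives final E = 2.2092.

G0 X-9.50 Y0.00 Z2.56
G1 X-6.72 Y-6.72 E0.2419
G1 X0.00 Y-9.50 E0.4838
G1 X1.08 Y-9.05 E0.5227
G1 X-2.55 Y-7.55 E0.6533
G1 X-5.06 Y-1.50 E0.8712
G1 X-2.55 Y4.55 E1.0890
G1 X3.50 Y7.06 E1.3069
G1 X7.21 Y5.52 E1.4405
G1 X6.72 Y6.72 E1.4836
G1 X0.00 Y9.50 E1.7255
G1 X-6.72 Y6.72 E1.9673
G1 X-9.50 Y0.00 E2.2092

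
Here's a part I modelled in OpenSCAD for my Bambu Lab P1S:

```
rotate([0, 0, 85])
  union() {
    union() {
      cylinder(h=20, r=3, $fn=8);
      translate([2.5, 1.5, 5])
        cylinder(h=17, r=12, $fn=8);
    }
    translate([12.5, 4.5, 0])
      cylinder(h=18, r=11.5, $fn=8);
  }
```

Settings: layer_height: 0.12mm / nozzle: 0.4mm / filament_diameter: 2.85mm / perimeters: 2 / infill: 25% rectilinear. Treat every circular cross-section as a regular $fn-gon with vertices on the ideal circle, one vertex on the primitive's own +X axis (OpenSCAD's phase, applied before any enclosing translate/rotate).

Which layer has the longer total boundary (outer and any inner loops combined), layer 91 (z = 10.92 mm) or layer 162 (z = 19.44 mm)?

layer 91 (z = 10.92 mm)

Layer 91 (z = 10.92): the r=3 cylinder gives a regular 8-gon of circumradius 3 (constant along its height) (perimeter = 2·8·3.000·sin(180°/8) = 18.37 mm); the cylinder at (2.5, 1.5): section is a regular 8-gon, circumradius r=12 (perimeter = 2·8·12.000·sin(180°/8) = 73.48 mm); Taking the union: the r=3 cylinder lies entirely inside the r=12 cylinder at (2.5, 1.5), so the union is just the r=12 cylinder at (2.5, 1.5) — boundary = 73.48 mm; the r=11.5 cylinder at (12.5, 4.5) contributes a regular 8-gon of circumradius 11.5 (perimeter = 2·8·11.500·sin(180°/8) = 70.41 mm); Taking the union: the regions partially overlap (shared area 165.38 mm²), so the edge portions inside another operand are dropped and the merged outline is re-measured after clipping — boundary = 93.92 mm; (rotated 85° about Z; rotation is an isometry so areas/perimeters/island counts are preserved). So its perimeter = 93.92 mm. Layer 162 (z = 19.44): the r=3 cylinder gives a regular 8-gon of circumradius 3 (constant along its height) (perimeter = 2·8·3.000·sin(180°/8) = 18.37 mm); the cylinder at (2.5, 1.5): section is a regular 8-gon, circumradius r=12 (perimeter = 2·8·12.000·sin(180°/8) = 73.48 mm); Combining (union): the r=3 cylinder lies entirely inside the r=12 cylinder at (2.5, 1.5), so the union is just the r=12 cylinder at (2.5, 1.5) — boundary = 73.48 mm; the cylinder at (12.5, 4.5) is not intersected at this z (z outside [0, 18]); Combining (union): only that combined region is present, so the union is just that shape — boundary = 73.48 mm; (rotated 85° about Z; rotation is an isometry so areas/perimeters/island counts are preserved). So its perimeter = 73.48 mm. Layer 91 is larger (93.92 vs 73.48 mm).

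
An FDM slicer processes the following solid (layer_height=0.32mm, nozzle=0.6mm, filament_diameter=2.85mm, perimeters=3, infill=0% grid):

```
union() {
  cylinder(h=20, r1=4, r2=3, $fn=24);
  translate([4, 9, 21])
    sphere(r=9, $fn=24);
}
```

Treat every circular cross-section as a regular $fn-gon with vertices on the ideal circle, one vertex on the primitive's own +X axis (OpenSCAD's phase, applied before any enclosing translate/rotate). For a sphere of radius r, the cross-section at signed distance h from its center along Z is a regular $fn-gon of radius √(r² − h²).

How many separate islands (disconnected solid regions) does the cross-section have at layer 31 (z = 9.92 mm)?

1

At z = 9.92 mm: the cone: at t=0.496 of its height the radius interpolates to r₁+(r₂−r₁)t = 3.504, giving a regular 24-gon of that circumradius; the sphere at (4, 9) is absent (|z−center|=11.080 > r=9); Combining (union): only the cone is present, so the union is just that shape — 1 connected region. Overall, the cross-section is a single solid region. Island count = 1.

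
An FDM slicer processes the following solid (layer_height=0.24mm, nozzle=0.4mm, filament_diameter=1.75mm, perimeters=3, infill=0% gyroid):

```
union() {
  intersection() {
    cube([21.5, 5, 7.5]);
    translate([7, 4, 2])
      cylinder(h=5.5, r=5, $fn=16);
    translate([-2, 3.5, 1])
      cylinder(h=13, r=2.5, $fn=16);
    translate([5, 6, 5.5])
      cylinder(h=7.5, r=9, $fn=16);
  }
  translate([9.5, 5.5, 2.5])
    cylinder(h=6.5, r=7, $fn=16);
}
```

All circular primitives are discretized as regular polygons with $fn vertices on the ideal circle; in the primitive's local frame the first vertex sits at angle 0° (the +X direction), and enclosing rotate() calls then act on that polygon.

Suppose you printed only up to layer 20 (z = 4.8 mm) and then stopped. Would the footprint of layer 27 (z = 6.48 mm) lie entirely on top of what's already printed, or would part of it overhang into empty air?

Compare the two slices. At z = 4.8: the 21.5×5 cube contributes its full rectangle (area 107.50 mm²); the r=5 cylinder at (7, 4) gives a regular 16-gon of circumradius 5 (constant along its height) (area = (16/2)·5.000²·sin(360°/16) = 76.54 mm²); the cylinder at (-2, 3.5): section is a regular 16-gon, circumradius r=2.5 (area = (16/2)·2.500²·sin(360°/16) = 19.13 mm²); the cylinder at (5, 6) is not intersected at this z (z outside [5.5, 13]); Taking the intersection: at least one operand is absent at this height, so nothing remains; the cylinder at (9.5, 5.5): section is a regular 16-gon, circumradius r=7 (area = (16/2)·7.000²·sin(360°/16) = 150.01 mm²); Merging all regions: only the r=7 cylinder at (9.5, 5.5) is present, so the union is just that shape — area = 150.01 mm². At z = 6.48: the cube (footprint 21.5×5) is included at this height (area 107.50 mm²); the r=5 cylinder at (7, 4) contributes a regular 16-gon of circumradius 5 (area = (16/2)·5.000²·sin(360°/16) = 76.54 mm²); the r=2.5 cylinder at (-2, 3.5) gives a regular 16-gon of circumradius 2.5 (constant along its height) (area = (16/2)·2.500²·sin(360°/16) = 19.13 mm²); the r=9 cylinder at (5, 6) contributes a regular 16-gon of circumradius 9 (area = (16/2)·9.000²·sin(360°/16) = 247.98 mm²); After intersecting: the r=5 cylinder at (7, 4) partially overlaps the 21.5×5 cube; clipping to the common part keeps 44.40 mm²; the r=2.5 cylinder at (-2, 3.5) does not overlap the running intersection (empty); the r=9 cylinder at (5, 6) does not overlap the running intersection (empty) — nothing remains; the r=7 cylinder at (9.5, 5.5) contributes a regular 16-gon of circumradius 7 (area = (16/2)·7.000²·sin(360°/16) = 150.01 mm²); Taking the union: only the r=7 cylinder at (9.5, 5.5) is present, so the union is just that shape — area = 150.01 mm². Checking containment: the cross-section at z = 6.48 is a subset of the cross-section at z = 4.8.

entirely on top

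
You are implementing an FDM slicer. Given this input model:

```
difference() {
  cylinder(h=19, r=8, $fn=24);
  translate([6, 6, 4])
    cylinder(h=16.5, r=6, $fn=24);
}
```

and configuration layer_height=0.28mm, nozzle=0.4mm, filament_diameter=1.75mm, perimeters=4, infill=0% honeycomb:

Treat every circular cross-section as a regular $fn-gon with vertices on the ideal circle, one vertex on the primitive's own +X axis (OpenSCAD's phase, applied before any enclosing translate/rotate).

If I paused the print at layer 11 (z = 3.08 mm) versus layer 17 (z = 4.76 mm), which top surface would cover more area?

Layer 11 (z = 3.08): the r=8 cylinder contributes a regular 24-gon of circumradius 8 (area = (24/2)·8.000²·sin(360°/24) = 198.77 mm²); the cylinder at (6, 6) is not intersected at this z (z outside [4, 20.5]); Taking the first minus the rest: none of the subtracted shapes is present at this height, so the r=8 cylinder is unchanged — area = 198.77 mm². So its area = 198.77 mm². Layer 17 (z = 4.76): the r=8 cylinder gives a regular 24-gon of circumradius 8 (constant along its height) (area = (24/2)·8.000²·sin(360°/24) = 198.77 mm²); the r=6 cylinder at (6, 6) gives a regular 24-gon of circumradius 6 (constant along its height) (area = (24/2)·6.000²·sin(360°/24) = 111.81 mm²); Subtracting the remaining from the first: starting from the r=8 cylinder (198.77 mm²), the r=6 cylinder at (6, 6) partially overlaps it — only the 41.08 mm² overlap (of its 111.81 mm²) is removed, clipping the outline — area = 157.69 mm². So its area = 157.69 mm². Layer 11 is larger (198.77 vs 157.69 mm²).

layer 11 (z = 3.08 mm)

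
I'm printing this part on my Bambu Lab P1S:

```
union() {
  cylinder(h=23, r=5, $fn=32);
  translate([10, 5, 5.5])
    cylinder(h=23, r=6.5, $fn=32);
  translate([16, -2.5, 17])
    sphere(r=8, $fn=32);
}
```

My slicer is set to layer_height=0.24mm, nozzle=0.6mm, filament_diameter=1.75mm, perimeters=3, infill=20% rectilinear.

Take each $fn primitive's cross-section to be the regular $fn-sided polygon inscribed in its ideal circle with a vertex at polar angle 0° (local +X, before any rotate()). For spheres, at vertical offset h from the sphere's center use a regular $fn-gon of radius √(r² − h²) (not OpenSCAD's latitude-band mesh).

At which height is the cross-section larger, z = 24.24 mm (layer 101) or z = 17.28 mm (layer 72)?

Layer 101 (z = 24.24): the cylinder does not reach this height (z outside [0, 23]); the r=6.5 cylinder at (10, 5) gives a regular 32-gon of circumradius 6.5 (constant along its height) (area = (32/2)·6.500²·sin(360°/32) = 131.88 mm²); the r=8 sphere at (16, -2.5) slices to a regular 32-gon of circumradius 3.403 (√(r²−h²) with h=7.24 from center) (area = (32/2)·3.403²·sin(360°/32) = 36.15 mm²); Taking the union: the regions partially overlap — summed areas 168.03 mm² minus the doubly-counted overlap 0.39 mm² gives 167.64 mm² — area = 167.64 mm². So its area = 167.64 mm². Layer 72 (z = 17.28): the r=5 cylinder contributes a regular 32-gon of circumradius 5 (area = (32/2)·5.000²·sin(360°/32) = 78.04 mm²); the cylinder at (10, 5): section is a regular 32-gon, circumradius r=6.5 (area = (32/2)·6.500²·sin(360°/32) = 131.88 mm²); the r=8 sphere at (16, -2.5) slices to a regular 32-gon of circumradius 7.995 (√(r²−h²) with h=0.28 from center) (area = (32/2)·7.995²·sin(360°/32) = 199.53 mm²); Merging all regions: the regions partially overlap — summed areas 409.44 mm² minus the doubly-counted overlap 36.39 mm² gives 373.05 mm² — area = 373.05 mm². So its area = 373.05 mm². Layer 72 is larger (373.05 vs 167.64 mm²).

layer 72 (z = 17.28 mm)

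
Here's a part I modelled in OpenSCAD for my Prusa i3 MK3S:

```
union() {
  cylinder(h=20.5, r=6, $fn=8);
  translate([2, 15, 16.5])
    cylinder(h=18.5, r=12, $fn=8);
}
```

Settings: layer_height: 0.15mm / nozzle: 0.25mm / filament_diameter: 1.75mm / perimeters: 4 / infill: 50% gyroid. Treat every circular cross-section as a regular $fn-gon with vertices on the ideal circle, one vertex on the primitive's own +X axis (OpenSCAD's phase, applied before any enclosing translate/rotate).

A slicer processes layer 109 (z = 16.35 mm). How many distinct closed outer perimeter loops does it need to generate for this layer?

1

At z = 16.35 mm: the cylinder: section is a regular 8-gon, circumradius r=6; the cylinder at (2, 15) does not reach this height (z outside [16.5, 35]); Combining (union): only the r=6 cylinder is present, so the union is just that shape — 1 connected region. The result has 1 disconnected region.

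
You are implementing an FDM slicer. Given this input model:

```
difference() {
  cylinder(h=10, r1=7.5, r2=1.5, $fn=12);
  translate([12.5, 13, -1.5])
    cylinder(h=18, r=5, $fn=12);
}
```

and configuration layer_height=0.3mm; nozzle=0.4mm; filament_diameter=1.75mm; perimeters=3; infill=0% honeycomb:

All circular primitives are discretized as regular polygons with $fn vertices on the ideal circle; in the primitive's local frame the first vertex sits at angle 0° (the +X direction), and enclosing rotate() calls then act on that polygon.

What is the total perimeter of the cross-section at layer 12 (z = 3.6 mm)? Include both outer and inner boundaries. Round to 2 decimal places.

At z = 3.6 mm: the cone: at t=0.360 of its height the radius interpolates to r₁+(r₂−r₁)t = 5.340, giving a regular 12-gon of that circumradius (perimeter = 2·12·5.340·sin(180°/12) = 33.17 mm); the r=5 cylinder at (12.5, 13) gives a regular 12-gon of circumradius 5 (constant along its height) (perimeter = 2·12·5.000·sin(180°/12) = 31.06 mm); Subtracting the remaining from the first: starting from the cone, the r=5 cylinder at (12.5, 13) misses the remaining region (no effect) — boundary = 33.17 mm. Overall, the cross-section is a single solid region. Total boundary length (outer) = 33.17 mm.

33.17 mm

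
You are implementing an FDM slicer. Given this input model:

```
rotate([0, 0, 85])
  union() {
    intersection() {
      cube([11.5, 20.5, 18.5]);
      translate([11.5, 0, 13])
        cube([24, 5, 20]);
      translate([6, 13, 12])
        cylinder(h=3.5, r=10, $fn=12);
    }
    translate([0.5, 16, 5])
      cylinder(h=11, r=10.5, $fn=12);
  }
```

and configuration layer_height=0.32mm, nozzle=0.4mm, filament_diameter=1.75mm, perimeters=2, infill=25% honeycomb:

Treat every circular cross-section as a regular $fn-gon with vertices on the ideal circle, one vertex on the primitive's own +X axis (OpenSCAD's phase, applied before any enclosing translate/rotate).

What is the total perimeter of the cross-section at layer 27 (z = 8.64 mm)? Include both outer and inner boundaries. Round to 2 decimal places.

65.22 mm

At z = 8.64 mm: the 11.5×20.5 cube contributes its full rectangle (perimeter 64.00 mm); the cube at (11.5, 0) does not reach this height (z outside [13, 33]); the cylinder at (6, 13) is not intersected at this z (z outside [12, 15.5]); Taking the intersection: at least one operand is absent at this height, so nothing remains; the cylinder at (0.5, 16): section is a regular 12-gon, circumradius r=10.5 (perimeter = 2·12·10.500·sin(180°/12) = 65.22 mm); Taking the union: only the r=10.5 cylinder at (0.5, 16) is present, so the union is just that shape — boundary = 65.22 mm; (rotated 85° about Z; rotation is an isometry so areas/perimeters/island counts are preserved). Overall, the cross-section is a single solid region. Total boundary length (outer) = 65.22 mm.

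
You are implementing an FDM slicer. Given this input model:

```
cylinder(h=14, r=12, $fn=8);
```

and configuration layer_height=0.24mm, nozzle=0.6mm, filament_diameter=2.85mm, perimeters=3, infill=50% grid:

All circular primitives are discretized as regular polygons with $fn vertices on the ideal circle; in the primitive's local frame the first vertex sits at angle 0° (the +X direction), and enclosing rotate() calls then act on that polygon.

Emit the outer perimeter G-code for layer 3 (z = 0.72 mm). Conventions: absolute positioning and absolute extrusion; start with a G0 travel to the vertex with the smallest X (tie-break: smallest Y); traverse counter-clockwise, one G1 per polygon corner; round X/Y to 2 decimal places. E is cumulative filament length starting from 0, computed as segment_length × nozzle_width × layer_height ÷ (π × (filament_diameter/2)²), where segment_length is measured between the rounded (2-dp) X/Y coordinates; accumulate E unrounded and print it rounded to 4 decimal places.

G0 X-12.00 Y0.00 Z0.72
G1 X-8.49 Y-8.49 E0.2074
G1 X0.00 Y-12.00 E0.4147
G1 X8.49 Y-8.49 E0.6221
G1 X12.00 Y0.00 E0.8295
G1 X8.49 Y8.49 E1.0369
G1 X0.00 Y12.00 E1.2442
G1 X-8.49 Y8.49 E1.4516
G1 X-12.00 Y0.00 E1.6590

At z = 0.72 mm: the cylinder: section is a regular 8-gon, circumradius r=12. The outline is a single polygon with 8 vertices. Extrusion per mm of travel: 0.6 × 0.24 / (π × 1.425²) = 0.022573. Accumulating E over each segment gives final E = 1.6590.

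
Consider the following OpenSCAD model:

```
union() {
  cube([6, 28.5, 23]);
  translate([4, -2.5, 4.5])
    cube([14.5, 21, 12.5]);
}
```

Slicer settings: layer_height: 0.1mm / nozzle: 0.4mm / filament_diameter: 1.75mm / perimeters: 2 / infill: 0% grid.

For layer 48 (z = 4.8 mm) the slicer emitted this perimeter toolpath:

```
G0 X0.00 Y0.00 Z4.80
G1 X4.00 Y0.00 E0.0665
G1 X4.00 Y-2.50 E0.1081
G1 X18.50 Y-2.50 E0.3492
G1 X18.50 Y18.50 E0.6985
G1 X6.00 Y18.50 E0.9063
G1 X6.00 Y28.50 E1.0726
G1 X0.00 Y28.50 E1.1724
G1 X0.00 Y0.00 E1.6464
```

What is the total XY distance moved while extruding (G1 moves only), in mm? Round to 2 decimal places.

99.00 mm

Sum the Euclidean lengths of each G1 segment: total = 99.00 mm.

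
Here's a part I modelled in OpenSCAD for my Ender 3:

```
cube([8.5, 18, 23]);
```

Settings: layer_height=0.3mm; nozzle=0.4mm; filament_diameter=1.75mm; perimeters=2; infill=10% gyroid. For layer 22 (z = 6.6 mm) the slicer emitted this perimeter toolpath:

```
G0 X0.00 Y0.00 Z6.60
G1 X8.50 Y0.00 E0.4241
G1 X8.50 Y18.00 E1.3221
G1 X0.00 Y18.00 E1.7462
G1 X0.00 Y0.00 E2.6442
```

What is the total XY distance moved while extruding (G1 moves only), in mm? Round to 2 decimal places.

53.00 mm

Sum the Euclidean lengths of each G1 segment: total = 53.00 mm.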